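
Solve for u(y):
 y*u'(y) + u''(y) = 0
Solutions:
 u(y) = C1 + C2*erf(sqrt(2)*y/2)


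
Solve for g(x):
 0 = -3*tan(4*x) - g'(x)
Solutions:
 g(x) = C1 + 3*log(cos(4*x))/4


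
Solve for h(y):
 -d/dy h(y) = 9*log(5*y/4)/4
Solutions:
 h(y) = C1 - 9*y*log(y)/4 - 9*y*log(5)/4 + 9*y/4 + 9*y*log(2)/2


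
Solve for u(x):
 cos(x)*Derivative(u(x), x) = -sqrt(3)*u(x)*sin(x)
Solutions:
 u(x) = C1*cos(x)^(sqrt(3))


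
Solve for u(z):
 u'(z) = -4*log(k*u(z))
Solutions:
 li(k*u(z))/k = C1 - 4*z


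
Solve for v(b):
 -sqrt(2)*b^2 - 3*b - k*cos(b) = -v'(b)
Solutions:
 v(b) = C1 + sqrt(2)*b^3/3 + 3*b^2/2 + k*sin(b)


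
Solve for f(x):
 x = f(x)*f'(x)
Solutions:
 f(x) = -sqrt(C1 + x^2)
 f(x) = sqrt(C1 + x^2)


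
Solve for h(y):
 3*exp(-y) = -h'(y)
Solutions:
 h(y) = C1 + 3*exp(-y)


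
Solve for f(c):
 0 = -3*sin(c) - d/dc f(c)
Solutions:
 f(c) = C1 + 3*cos(c)


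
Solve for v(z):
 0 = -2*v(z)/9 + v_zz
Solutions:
 v(z) = C1*exp(-sqrt(2)*z/3) + C2*exp(sqrt(2)*z/3)


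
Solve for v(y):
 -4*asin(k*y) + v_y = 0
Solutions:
 v(y) = C1 + 4*Piecewise((y*asin(k*y) + sqrt(-k^2*y^2 + 1)/k, Ne(k, 0)), (0, True))


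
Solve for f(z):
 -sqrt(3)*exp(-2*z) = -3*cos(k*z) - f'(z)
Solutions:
 f(z) = C1 - sqrt(3)*exp(-2*z)/2 - 3*sin(k*z)/k


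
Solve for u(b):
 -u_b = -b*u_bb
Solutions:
 u(b) = C1 + C2*b^2


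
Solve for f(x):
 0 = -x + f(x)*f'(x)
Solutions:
 f(x) = -sqrt(C1 + x^2)
 f(x) = sqrt(C1 + x^2)


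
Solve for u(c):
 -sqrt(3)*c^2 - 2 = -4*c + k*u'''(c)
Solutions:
 u(c) = C1 + C2*c + C3*c^2 - sqrt(3)*c^5/(60*k) + c^4/(6*k) - c^3/(3*k)


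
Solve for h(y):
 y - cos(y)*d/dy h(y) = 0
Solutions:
 h(y) = C1 + Integral(y/cos(y), y)


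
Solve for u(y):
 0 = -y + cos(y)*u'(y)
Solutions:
 u(y) = C1 + Integral(y/cos(y), y)


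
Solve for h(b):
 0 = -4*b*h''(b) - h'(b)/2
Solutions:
 h(b) = C1 + C2*b^(7/8)


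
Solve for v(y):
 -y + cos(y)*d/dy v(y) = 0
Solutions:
 v(y) = C1 + Integral(y/cos(y), y)


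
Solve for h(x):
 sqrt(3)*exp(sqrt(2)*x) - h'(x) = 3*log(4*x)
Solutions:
 h(x) = C1 - 3*x*log(x) + 3*x*(1 - 2*log(2)) + sqrt(6)*exp(sqrt(2)*x)/2


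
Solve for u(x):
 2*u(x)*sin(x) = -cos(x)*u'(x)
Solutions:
 u(x) = C1*cos(x)^2


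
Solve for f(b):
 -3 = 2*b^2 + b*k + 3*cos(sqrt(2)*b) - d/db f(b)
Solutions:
 f(b) = C1 + 2*b^3/3 + b^2*k/2 + 3*b + 3*sqrt(2)*sin(sqrt(2)*b)/2


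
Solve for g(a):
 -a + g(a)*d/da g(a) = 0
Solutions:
 g(a) = -sqrt(C1 + a^2)
 g(a) = sqrt(C1 + a^2)


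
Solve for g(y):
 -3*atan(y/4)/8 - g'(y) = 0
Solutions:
 g(y) = C1 - 3*y*atan(y/4)/8 + 3*log(y^2 + 16)/4


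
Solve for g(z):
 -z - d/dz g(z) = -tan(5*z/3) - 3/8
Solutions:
 g(z) = C1 - z^2/2 + 3*z/8 - 3*log(cos(5*z/3))/5


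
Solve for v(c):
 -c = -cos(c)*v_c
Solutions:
 v(c) = C1 + Integral(c/cos(c), c)


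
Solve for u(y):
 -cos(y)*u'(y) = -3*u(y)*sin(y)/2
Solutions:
 u(y) = C1/cos(y)^(3/2)


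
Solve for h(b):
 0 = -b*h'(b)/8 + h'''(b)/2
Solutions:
 h(b) = C1 + Integral(C2*airyai(2^(1/3)*b/2) + C3*airybi(2^(1/3)*b/2), b)


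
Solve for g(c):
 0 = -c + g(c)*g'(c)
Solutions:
 g(c) = -sqrt(C1 + c^2)
 g(c) = sqrt(C1 + c^2)


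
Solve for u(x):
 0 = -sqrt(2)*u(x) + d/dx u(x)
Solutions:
 u(x) = C1*exp(sqrt(2)*x)


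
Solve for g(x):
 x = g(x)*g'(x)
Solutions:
 g(x) = -sqrt(C1 + x^2)
 g(x) = sqrt(C1 + x^2)


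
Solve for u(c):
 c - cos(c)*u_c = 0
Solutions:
 u(c) = C1 + Integral(c/cos(c), c)


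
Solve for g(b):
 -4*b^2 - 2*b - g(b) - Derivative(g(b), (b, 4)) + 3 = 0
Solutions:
 g(b) = -4*b^2 - 2*b + (C1*sin(sqrt(2)*b/2) + C2*cos(sqrt(2)*b/2))*exp(-sqrt(2)*b/2) + (C3*sin(sqrt(2)*b/2) + C4*cos(sqrt(2)*b/2))*exp(sqrt(2)*b/2) + 3


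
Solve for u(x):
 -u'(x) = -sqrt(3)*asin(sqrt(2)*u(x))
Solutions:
 Integral(1/asin(sqrt(2)*_y), (_y, u(x))) = C1 + sqrt(3)*x


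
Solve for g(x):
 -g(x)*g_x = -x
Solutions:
 g(x) = -sqrt(C1 + x^2)
 g(x) = sqrt(C1 + x^2)


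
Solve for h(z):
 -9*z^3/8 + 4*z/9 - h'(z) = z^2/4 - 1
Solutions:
 h(z) = C1 - 9*z^4/32 - z^3/12 + 2*z^2/9 + z


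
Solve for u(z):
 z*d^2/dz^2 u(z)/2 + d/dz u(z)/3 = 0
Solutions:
 u(z) = C1 + C2*z^(1/3)


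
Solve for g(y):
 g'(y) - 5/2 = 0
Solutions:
 g(y) = C1 + 5*y/2


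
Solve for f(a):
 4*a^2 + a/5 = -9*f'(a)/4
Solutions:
 f(a) = C1 - 16*a^3/27 - 2*a^2/45


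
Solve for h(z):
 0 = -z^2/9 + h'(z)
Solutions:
 h(z) = C1 + z^3/27


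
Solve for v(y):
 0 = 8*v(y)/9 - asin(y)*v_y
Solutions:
 v(y) = C1*exp(8*Integral(1/asin(y), y)/9)


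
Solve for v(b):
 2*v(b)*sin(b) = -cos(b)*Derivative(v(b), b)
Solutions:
 v(b) = C1*cos(b)^2


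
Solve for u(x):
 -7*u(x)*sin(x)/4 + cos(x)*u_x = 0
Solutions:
 u(x) = C1/cos(x)^(7/4)


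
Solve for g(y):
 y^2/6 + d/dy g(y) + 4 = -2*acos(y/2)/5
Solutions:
 g(y) = C1 - y^3/18 - 2*y*acos(y/2)/5 - 4*y + 2*sqrt(4 - y^2)/5


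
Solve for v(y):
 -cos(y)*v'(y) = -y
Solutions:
 v(y) = C1 + Integral(y/cos(y), y)


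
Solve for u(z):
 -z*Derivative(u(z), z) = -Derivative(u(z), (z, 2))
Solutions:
 u(z) = C1 + C2*erfi(sqrt(2)*z/2)


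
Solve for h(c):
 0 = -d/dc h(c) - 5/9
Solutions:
 h(c) = C1 - 5*c/9


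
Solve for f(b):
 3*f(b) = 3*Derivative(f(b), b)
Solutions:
 f(b) = C1*exp(b)


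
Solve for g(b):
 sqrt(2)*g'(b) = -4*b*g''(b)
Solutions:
 g(b) = C1 + C2*b^(1 - sqrt(2)/4)


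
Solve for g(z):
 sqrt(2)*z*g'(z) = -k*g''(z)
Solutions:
 g(z) = C1 + C2*sqrt(k)*erf(2^(3/4)*z*sqrt(1/k)/2)


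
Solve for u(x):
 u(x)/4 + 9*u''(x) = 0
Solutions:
 u(x) = C1*sin(x/6) + C2*cos(x/6)


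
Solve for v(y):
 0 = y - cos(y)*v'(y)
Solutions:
 v(y) = C1 + Integral(y/cos(y), y)


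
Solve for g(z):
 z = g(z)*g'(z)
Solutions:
 g(z) = -sqrt(C1 + z^2)
 g(z) = sqrt(C1 + z^2)


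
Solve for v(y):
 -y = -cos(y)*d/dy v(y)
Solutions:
 v(y) = C1 + Integral(y/cos(y), y)


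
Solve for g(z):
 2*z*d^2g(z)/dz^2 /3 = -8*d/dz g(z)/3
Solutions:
 g(z) = C1 + C2/z^3


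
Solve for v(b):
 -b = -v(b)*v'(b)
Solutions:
 v(b) = -sqrt(C1 + b^2)
 v(b) = sqrt(C1 + b^2)


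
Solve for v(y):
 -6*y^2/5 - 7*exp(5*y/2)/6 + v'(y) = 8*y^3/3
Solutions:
 v(y) = C1 + 2*y^4/3 + 2*y^3/5 + 7*exp(5*y/2)/15


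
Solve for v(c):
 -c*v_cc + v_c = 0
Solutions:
 v(c) = C1 + C2*c^2


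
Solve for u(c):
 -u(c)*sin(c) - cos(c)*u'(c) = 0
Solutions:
 u(c) = C1*cos(c)


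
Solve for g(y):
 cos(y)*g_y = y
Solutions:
 g(y) = C1 + Integral(y/cos(y), y)


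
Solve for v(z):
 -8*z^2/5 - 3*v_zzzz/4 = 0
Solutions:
 v(z) = C1 + C2*z + C3*z^2 + C4*z^3 - 4*z^6/675


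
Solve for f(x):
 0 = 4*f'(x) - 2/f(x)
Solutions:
 f(x) = -sqrt(C1 + x)
 f(x) = sqrt(C1 + x)


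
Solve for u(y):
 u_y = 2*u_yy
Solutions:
 u(y) = C1 + C2*exp(y/2)


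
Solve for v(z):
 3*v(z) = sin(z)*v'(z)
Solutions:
 v(z) = C1*(cos(z) - 1)^(3/2)/(cos(z) + 1)^(3/2)


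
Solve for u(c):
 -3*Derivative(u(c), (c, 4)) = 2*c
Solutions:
 u(c) = C1 + C2*c + C3*c^2 + C4*c^3 - c^5/180


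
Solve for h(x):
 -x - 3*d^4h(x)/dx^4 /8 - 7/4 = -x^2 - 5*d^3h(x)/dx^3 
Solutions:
 h(x) = C1 + C2*x + C3*x^2 + C4*exp(40*x/3) - x^5/300 + 17*x^4/2400 + 1451*x^3/24000


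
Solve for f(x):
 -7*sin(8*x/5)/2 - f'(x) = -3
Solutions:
 f(x) = C1 + 3*x + 35*cos(8*x/5)/16


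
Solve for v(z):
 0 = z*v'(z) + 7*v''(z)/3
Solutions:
 v(z) = C1 + C2*erf(sqrt(42)*z/14)


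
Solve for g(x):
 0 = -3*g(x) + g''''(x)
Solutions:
 g(x) = C1*exp(-3^(1/4)*x) + C2*exp(3^(1/4)*x) + C3*sin(3^(1/4)*x) + C4*cos(3^(1/4)*x)


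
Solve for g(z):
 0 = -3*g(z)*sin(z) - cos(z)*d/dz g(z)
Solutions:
 g(z) = C1*cos(z)^3


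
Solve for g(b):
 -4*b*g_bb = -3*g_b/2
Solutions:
 g(b) = C1 + C2*b^(11/8)


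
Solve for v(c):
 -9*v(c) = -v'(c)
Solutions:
 v(c) = C1*exp(9*c)


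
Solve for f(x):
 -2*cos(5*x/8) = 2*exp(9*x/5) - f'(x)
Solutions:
 f(x) = C1 + 10*exp(9*x/5)/9 + 16*sin(5*x/8)/5


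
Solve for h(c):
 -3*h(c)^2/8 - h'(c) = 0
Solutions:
 h(c) = 8/(C1 + 3*c)


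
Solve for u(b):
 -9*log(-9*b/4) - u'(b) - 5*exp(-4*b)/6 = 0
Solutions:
 u(b) = C1 - 9*b*log(-b) + 9*b*(-2*log(3) + 1 + 2*log(2)) + 5*exp(-4*b)/24


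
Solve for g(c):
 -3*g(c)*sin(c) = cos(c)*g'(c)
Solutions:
 g(c) = C1*cos(c)^3


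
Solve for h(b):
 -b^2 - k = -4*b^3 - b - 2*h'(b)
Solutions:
 h(b) = C1 - b^4/2 + b^3/6 - b^2/4 + b*k/2


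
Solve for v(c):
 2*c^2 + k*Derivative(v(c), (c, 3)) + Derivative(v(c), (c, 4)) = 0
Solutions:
 v(c) = C1 + C2*c + C3*c^2 + C4*exp(-c*k) - c^5/(30*k) + c^4/(6*k^2) - 2*c^3/(3*k^3)


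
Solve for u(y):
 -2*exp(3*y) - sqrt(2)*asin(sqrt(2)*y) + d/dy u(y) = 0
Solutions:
 u(y) = C1 + sqrt(2)*(y*asin(sqrt(2)*y) + sqrt(2)*sqrt(1 - 2*y^2)/2) + 2*exp(3*y)/3


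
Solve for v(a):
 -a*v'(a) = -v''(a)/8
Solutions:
 v(a) = C1 + C2*erfi(2*a)


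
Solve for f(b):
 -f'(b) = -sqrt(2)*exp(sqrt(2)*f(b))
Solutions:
 f(b) = sqrt(2)*(2*log(-1/(C1 + sqrt(2)*b)) - log(2))/4


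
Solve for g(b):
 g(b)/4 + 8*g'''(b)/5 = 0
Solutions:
 g(b) = C3*exp(-10^(1/3)*b/4) + (C1*sin(10^(1/3)*sqrt(3)*b/8) + C2*cos(10^(1/3)*sqrt(3)*b/8))*exp(10^(1/3)*b/8)


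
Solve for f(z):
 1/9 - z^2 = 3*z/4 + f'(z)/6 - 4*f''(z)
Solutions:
 f(z) = C1 + C2*exp(z/24) - 2*z^3 - 585*z^2/4 - 21058*z/3


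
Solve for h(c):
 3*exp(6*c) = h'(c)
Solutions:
 h(c) = C1 + exp(6*c)/2


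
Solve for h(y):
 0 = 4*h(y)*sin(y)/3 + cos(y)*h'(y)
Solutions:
 h(y) = C1*cos(y)^(4/3)


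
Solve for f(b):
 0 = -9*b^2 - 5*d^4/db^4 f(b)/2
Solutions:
 f(b) = C1 + C2*b + C3*b^2 + C4*b^3 - b^6/100


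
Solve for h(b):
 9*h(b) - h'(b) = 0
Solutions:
 h(b) = C1*exp(9*b)


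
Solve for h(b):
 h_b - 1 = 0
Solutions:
 h(b) = C1 + b


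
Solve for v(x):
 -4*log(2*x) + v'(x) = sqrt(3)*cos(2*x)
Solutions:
 v(x) = C1 + 4*x*log(x) - 4*x + 4*x*log(2) + sqrt(3)*sin(2*x)/2


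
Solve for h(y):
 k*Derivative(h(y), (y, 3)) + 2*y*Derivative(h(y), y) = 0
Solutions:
 h(y) = C1 + Integral(C2*airyai(2^(1/3)*y*(-1/k)^(1/3)) + C3*airybi(2^(1/3)*y*(-1/k)^(1/3)), y)


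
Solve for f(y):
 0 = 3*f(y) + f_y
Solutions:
 f(y) = C1*exp(-3*y)


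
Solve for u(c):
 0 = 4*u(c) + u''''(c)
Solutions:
 u(c) = (C1*sin(c) + C2*cos(c))*exp(-c) + (C3*sin(c) + C4*cos(c))*exp(c)


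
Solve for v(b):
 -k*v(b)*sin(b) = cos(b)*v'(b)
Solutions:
 v(b) = C1*exp(k*log(cos(b)))


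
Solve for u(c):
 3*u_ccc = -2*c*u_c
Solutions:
 u(c) = C1 + Integral(C2*airyai(-2^(1/3)*3^(2/3)*c/3) + C3*airybi(-2^(1/3)*3^(2/3)*c/3), c)


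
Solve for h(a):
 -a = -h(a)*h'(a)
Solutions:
 h(a) = -sqrt(C1 + a^2)
 h(a) = sqrt(C1 + a^2)


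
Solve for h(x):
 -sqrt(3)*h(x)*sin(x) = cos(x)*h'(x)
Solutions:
 h(x) = C1*cos(x)^(sqrt(3))


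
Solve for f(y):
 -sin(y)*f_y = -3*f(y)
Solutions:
 f(y) = C1*(cos(y) - 1)^(3/2)/(cos(y) + 1)^(3/2)


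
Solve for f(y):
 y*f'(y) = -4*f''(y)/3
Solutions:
 f(y) = C1 + C2*erf(sqrt(6)*y/4)


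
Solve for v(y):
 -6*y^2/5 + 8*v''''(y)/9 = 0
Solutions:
 v(y) = C1 + C2*y + C3*y^2 + C4*y^3 + 3*y^6/800


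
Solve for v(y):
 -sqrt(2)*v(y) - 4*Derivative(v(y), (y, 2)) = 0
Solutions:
 v(y) = C1*sin(2^(1/4)*y/2) + C2*cos(2^(1/4)*y/2)


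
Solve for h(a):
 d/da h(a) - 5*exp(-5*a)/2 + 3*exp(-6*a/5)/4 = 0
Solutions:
 h(a) = C1 - exp(-5*a)/2 + 5*exp(-6*a/5)/8


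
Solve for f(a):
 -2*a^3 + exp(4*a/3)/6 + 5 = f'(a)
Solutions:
 f(a) = C1 - a^4/2 + 5*a + exp(4*a/3)/8


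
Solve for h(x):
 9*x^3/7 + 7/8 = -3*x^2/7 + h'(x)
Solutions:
 h(x) = C1 + 9*x^4/28 + x^3/7 + 7*x/8


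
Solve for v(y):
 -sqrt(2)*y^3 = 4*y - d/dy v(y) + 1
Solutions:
 v(y) = C1 + sqrt(2)*y^4/4 + 2*y^2 + y


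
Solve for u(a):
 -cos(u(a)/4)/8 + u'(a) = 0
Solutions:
 -a/8 - 2*log(sin(u(a)/4) - 1) + 2*log(sin(u(a)/4) + 1) = C1


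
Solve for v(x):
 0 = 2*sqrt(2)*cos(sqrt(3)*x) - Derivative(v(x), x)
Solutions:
 v(x) = C1 + 2*sqrt(6)*sin(sqrt(3)*x)/3


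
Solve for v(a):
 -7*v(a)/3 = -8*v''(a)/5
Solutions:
 v(a) = C1*exp(-sqrt(210)*a/12) + C2*exp(sqrt(210)*a/12)


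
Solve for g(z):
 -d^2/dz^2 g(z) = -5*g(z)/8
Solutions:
 g(z) = C1*exp(-sqrt(10)*z/4) + C2*exp(sqrt(10)*z/4)


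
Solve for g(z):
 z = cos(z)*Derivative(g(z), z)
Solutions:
 g(z) = C1 + Integral(z/cos(z), z)


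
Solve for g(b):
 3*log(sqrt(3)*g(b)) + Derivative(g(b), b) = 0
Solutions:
 2*Integral(1/(2*log(_y) + log(3)), (_y, g(b)))/3 = C1 - b


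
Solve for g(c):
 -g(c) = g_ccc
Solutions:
 g(c) = C3*exp(-c) + (C1*sin(sqrt(3)*c/2) + C2*cos(sqrt(3)*c/2))*exp(c/2)


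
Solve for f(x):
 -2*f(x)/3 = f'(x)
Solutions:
 f(x) = C1*exp(-2*x/3)


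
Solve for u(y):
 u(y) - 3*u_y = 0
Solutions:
 u(y) = C1*exp(y/3)


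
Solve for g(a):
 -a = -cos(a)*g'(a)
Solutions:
 g(a) = C1 + Integral(a/cos(a), a)


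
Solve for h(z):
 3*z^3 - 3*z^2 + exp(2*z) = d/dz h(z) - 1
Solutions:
 h(z) = C1 + 3*z^4/4 - z^3 + z + exp(2*z)/2


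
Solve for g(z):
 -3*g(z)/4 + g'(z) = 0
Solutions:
 g(z) = C1*exp(3*z/4)


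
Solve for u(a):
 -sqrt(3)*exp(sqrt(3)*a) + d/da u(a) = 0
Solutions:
 u(a) = C1 + exp(sqrt(3)*a)


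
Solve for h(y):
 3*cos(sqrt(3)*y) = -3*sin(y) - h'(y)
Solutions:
 h(y) = C1 - sqrt(3)*sin(sqrt(3)*y) + 3*cos(y)


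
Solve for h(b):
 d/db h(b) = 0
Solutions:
 h(b) = C1


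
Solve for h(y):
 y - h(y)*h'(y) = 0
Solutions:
 h(y) = -sqrt(C1 + y^2)
 h(y) = sqrt(C1 + y^2)


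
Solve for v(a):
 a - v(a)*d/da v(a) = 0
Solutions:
 v(a) = -sqrt(C1 + a^2)
 v(a) = sqrt(C1 + a^2)


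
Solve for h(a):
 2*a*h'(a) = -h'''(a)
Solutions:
 h(a) = C1 + Integral(C2*airyai(-2^(1/3)*a) + C3*airybi(-2^(1/3)*a), a)


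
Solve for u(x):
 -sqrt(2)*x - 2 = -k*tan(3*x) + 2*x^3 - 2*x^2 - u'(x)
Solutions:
 u(x) = C1 + k*log(cos(3*x))/3 + x^4/2 - 2*x^3/3 + sqrt(2)*x^2/2 + 2*x


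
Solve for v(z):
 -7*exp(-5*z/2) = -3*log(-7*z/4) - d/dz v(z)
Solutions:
 v(z) = C1 - 3*z*log(-z) + 3*z*(-log(7) + 1 + 2*log(2)) - 14*exp(-5*z/2)/5


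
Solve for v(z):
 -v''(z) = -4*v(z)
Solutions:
 v(z) = C1*exp(-2*z) + C2*exp(2*z)


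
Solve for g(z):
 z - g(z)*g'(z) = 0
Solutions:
 g(z) = -sqrt(C1 + z^2)
 g(z) = sqrt(C1 + z^2)


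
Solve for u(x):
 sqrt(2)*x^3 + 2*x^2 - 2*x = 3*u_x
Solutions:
 u(x) = C1 + sqrt(2)*x^4/12 + 2*x^3/9 - x^2/3


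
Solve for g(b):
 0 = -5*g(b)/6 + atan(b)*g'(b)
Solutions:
 g(b) = C1*exp(5*Integral(1/atan(b), b)/6)


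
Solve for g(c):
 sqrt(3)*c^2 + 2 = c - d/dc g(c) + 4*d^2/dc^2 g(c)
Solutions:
 g(c) = C1 + C2*exp(c/4) - sqrt(3)*c^3/3 - 4*sqrt(3)*c^2 + c^2/2 - 32*sqrt(3)*c + 2*c


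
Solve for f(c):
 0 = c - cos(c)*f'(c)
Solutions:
 f(c) = C1 + Integral(c/cos(c), c)


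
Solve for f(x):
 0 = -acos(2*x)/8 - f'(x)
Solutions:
 f(x) = C1 - x*acos(2*x)/8 + sqrt(1 - 4*x^2)/16


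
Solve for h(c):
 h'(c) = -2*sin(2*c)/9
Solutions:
 h(c) = C1 + cos(2*c)/9


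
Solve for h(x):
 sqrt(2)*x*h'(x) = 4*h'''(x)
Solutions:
 h(x) = C1 + Integral(C2*airyai(sqrt(2)*x/2) + C3*airybi(sqrt(2)*x/2), x)


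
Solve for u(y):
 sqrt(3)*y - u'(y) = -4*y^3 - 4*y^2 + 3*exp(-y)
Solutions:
 u(y) = C1 + y^4 + 4*y^3/3 + sqrt(3)*y^2/2 + 3*exp(-y)


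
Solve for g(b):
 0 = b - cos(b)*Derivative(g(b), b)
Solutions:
 g(b) = C1 + Integral(b/cos(b), b)


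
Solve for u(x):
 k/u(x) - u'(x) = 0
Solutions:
 u(x) = -sqrt(C1 + 2*k*x)
 u(x) = sqrt(C1 + 2*k*x)


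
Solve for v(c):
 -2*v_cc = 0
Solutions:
 v(c) = C1 + C2*c


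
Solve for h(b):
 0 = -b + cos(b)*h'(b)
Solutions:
 h(b) = C1 + Integral(b/cos(b), b)


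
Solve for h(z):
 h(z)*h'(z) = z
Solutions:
 h(z) = -sqrt(C1 + z^2)
 h(z) = sqrt(C1 + z^2)


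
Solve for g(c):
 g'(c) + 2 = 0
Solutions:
 g(c) = C1 - 2*c


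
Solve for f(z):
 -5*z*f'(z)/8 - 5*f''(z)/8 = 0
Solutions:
 f(z) = C1 + C2*erf(sqrt(2)*z/2)


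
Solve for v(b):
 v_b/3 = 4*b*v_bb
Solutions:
 v(b) = C1 + C2*b^(13/12)


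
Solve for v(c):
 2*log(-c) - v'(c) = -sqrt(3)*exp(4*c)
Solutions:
 v(c) = C1 + 2*c*log(-c) - 2*c + sqrt(3)*exp(4*c)/4


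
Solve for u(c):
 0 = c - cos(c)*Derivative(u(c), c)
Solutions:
 u(c) = C1 + Integral(c/cos(c), c)


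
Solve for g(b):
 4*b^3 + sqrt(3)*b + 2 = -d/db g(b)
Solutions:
 g(b) = C1 - b^4 - sqrt(3)*b^2/2 - 2*b


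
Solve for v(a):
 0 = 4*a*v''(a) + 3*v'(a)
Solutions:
 v(a) = C1 + C2*a^(1/4)


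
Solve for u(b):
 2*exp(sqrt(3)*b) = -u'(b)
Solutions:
 u(b) = C1 - 2*sqrt(3)*exp(sqrt(3)*b)/3


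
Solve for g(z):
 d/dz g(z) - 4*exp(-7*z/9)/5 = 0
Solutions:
 g(z) = C1 - 36*exp(-7*z/9)/35


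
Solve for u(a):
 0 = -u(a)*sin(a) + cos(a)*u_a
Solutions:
 u(a) = C1/cos(a)


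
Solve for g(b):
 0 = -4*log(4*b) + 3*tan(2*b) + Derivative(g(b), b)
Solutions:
 g(b) = C1 + 4*b*log(b) - 4*b + 8*b*log(2) + 3*log(cos(2*b))/2


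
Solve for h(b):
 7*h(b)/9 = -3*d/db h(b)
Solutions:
 h(b) = C1*exp(-7*b/27)


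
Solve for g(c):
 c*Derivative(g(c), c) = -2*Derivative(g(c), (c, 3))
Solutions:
 g(c) = C1 + Integral(C2*airyai(-2^(2/3)*c/2) + C3*airybi(-2^(2/3)*c/2), c)


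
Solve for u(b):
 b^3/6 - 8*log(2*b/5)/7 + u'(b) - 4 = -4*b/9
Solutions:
 u(b) = C1 - b^4/24 - 2*b^2/9 + 8*b*log(b)/7 - 8*b*log(5)/7 + 8*b*log(2)/7 + 20*b/7


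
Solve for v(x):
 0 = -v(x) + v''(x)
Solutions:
 v(x) = C1*exp(-x) + C2*exp(x)


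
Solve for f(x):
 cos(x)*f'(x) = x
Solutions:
 f(x) = C1 + Integral(x/cos(x), x)


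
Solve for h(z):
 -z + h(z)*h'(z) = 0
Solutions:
 h(z) = -sqrt(C1 + z^2)
 h(z) = sqrt(C1 + z^2)


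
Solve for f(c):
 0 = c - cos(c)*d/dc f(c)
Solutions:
 f(c) = C1 + Integral(c/cos(c), c)


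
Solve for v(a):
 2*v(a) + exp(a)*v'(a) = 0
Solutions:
 v(a) = C1*exp(2*exp(-a))


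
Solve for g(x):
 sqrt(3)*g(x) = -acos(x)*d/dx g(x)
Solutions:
 g(x) = C1*exp(-sqrt(3)*Integral(1/acos(x), x))


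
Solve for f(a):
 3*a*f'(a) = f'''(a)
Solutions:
 f(a) = C1 + Integral(C2*airyai(3^(1/3)*a) + C3*airybi(3^(1/3)*a), a)


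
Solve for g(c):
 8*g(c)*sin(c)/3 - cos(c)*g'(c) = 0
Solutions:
 g(c) = C1/cos(c)^(8/3)


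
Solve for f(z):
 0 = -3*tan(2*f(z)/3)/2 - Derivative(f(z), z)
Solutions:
 f(z) = -3*asin(C1*exp(-z))/2 + 3*pi/2
 f(z) = 3*asin(C1*exp(-z))/2


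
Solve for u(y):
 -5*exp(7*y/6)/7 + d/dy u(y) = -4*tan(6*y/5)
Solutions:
 u(y) = C1 + 30*exp(7*y/6)/49 + 10*log(cos(6*y/5))/3


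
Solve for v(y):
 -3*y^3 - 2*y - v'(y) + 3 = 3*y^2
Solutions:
 v(y) = C1 - 3*y^4/4 - y^3 - y^2 + 3*y


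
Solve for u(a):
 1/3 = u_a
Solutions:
 u(a) = C1 + a/3


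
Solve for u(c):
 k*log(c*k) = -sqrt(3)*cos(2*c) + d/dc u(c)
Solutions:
 u(c) = C1 + c*k*(log(c*k) - 1) + sqrt(3)*sin(2*c)/2


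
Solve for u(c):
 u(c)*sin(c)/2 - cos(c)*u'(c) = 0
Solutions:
 u(c) = C1/sqrt(cos(c))


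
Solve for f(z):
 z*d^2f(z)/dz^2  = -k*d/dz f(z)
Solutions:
 f(z) = C1 + z^(1 - re(k))*(C2*sin(log(z)*Abs(im(k))) + C3*cos(log(z)*im(k)))


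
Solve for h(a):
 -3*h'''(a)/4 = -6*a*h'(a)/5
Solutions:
 h(a) = C1 + Integral(C2*airyai(2*5^(2/3)*a/5) + C3*airybi(2*5^(2/3)*a/5), a)


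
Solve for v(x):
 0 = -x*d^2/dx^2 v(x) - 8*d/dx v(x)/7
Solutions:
 v(x) = C1 + C2/x^(1/7)


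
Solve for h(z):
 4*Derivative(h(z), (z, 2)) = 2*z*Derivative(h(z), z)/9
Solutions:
 h(z) = C1 + C2*erfi(z/6)


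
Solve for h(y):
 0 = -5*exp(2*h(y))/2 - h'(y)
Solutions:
 h(y) = log(-1/(C1 - 5*y))/2
 h(y) = log(-sqrt(1/(C1 + 5*y)))


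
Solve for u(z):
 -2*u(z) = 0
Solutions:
 u(z) = 0


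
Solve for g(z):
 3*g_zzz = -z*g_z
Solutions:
 g(z) = C1 + Integral(C2*airyai(-3^(2/3)*z/3) + C3*airybi(-3^(2/3)*z/3), z)


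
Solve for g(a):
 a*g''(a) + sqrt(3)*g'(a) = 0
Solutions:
 g(a) = C1 + C2*a^(1 - sqrt(3))


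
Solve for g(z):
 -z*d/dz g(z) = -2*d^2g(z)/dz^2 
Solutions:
 g(z) = C1 + C2*erfi(z/2)


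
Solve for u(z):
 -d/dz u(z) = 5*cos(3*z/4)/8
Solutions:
 u(z) = C1 - 5*sin(3*z/4)/6


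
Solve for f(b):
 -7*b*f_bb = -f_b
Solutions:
 f(b) = C1 + C2*b^(8/7)


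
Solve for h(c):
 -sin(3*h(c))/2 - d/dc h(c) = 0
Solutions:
 h(c) = -acos((-C1 - exp(3*c))/(C1 - exp(3*c)))/3 + 2*pi/3
 h(c) = acos((-C1 - exp(3*c))/(C1 - exp(3*c)))/3


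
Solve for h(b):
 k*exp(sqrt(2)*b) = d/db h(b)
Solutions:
 h(b) = C1 + sqrt(2)*k*exp(sqrt(2)*b)/2


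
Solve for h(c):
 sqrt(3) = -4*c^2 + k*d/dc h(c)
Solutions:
 h(c) = C1 + 4*c^3/(3*k) + sqrt(3)*c/k


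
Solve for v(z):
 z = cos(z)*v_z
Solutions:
 v(z) = C1 + Integral(z/cos(z), z)


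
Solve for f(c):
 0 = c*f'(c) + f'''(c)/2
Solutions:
 f(c) = C1 + Integral(C2*airyai(-2^(1/3)*c) + C3*airybi(-2^(1/3)*c), c)


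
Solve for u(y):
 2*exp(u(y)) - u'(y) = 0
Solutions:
 u(y) = log(-1/(C1 + 2*y))


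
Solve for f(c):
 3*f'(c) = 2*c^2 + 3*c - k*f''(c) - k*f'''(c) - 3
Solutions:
 f(c) = C1 + C2*exp(c*(-1 + sqrt(k*(k - 12))/k)/2) + C3*exp(-c*(1 + sqrt(k*(k - 12))/k)/2) + 2*c^3/9 - 2*c^2*k/9 + c^2/2 + 4*c*k^2/27 - 7*c*k/9 - c


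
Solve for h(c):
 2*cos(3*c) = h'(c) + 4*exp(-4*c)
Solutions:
 h(c) = C1 + 2*sin(3*c)/3 + exp(-4*c)


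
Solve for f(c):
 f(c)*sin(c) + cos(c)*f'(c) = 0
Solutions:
 f(c) = C1*cos(c)


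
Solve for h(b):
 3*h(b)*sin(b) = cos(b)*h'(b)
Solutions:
 h(b) = C1/cos(b)^3


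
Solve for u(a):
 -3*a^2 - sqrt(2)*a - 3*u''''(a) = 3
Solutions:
 u(a) = C1 + C2*a + C3*a^2 + C4*a^3 - a^6/360 - sqrt(2)*a^5/360 - a^4/24


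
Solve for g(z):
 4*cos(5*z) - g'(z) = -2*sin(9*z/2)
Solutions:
 g(z) = C1 + 4*sin(5*z)/5 - 4*cos(9*z/2)/9


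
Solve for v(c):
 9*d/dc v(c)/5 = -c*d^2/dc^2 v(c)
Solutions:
 v(c) = C1 + C2/c^(4/5)


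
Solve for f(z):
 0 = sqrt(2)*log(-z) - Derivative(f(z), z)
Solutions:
 f(z) = C1 + sqrt(2)*z*log(-z) - sqrt(2)*z


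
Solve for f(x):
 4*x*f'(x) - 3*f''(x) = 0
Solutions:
 f(x) = C1 + C2*erfi(sqrt(6)*x/3)


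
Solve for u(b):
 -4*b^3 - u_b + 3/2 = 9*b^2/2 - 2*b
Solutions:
 u(b) = C1 - b^4 - 3*b^3/2 + b^2 + 3*b/2


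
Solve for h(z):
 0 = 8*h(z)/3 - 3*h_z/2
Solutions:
 h(z) = C1*exp(16*z/9)


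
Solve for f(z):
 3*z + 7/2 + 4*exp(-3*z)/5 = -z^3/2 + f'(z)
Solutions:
 f(z) = C1 + z^4/8 + 3*z^2/2 + 7*z/2 - 4*exp(-3*z)/15


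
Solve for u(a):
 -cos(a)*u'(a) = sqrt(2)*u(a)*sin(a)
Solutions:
 u(a) = C1*cos(a)^(sqrt(2))


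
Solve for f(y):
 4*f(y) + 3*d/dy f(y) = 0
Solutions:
 f(y) = C1*exp(-4*y/3)


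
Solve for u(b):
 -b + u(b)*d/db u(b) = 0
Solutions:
 u(b) = -sqrt(C1 + b^2)
 u(b) = sqrt(C1 + b^2)


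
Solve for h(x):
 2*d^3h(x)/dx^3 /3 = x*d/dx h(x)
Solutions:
 h(x) = C1 + Integral(C2*airyai(2^(2/3)*3^(1/3)*x/2) + C3*airybi(2^(2/3)*3^(1/3)*x/2), x)


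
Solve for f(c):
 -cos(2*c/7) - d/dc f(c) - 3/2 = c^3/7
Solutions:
 f(c) = C1 - c^4/28 - 3*c/2 - 7*sin(2*c/7)/2


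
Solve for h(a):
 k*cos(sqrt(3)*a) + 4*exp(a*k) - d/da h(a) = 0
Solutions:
 h(a) = C1 + sqrt(3)*k*sin(sqrt(3)*a)/3 + 4*exp(a*k)/k


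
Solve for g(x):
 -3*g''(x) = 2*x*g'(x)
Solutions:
 g(x) = C1 + C2*erf(sqrt(3)*x/3)


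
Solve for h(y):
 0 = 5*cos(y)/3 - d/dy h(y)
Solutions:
 h(y) = C1 + 5*sin(y)/3


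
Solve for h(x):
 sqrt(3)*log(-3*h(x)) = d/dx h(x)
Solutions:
 -sqrt(3)*Integral(1/(log(-_y) + log(3)), (_y, h(x)))/3 = C1 - x


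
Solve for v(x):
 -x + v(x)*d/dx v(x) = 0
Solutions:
 v(x) = -sqrt(C1 + x^2)
 v(x) = sqrt(C1 + x^2)


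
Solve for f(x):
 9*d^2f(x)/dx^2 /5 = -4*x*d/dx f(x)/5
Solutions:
 f(x) = C1 + C2*erf(sqrt(2)*x/3)


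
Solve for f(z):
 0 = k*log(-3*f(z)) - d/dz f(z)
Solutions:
 Integral(1/(log(-_y) + log(3)), (_y, f(z))) = C1 + k*z


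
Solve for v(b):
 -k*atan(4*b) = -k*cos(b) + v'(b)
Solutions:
 v(b) = C1 - k*(b*atan(4*b) - log(16*b^2 + 1)/8 - sin(b))


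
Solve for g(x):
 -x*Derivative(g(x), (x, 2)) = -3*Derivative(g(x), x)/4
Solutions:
 g(x) = C1 + C2*x^(7/4)


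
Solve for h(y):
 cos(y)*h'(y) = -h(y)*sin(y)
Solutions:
 h(y) = C1*cos(y)


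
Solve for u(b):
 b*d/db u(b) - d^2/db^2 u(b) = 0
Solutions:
 u(b) = C1 + C2*erfi(sqrt(2)*b/2)


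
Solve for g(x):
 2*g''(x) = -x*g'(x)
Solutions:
 g(x) = C1 + C2*erf(x/2)


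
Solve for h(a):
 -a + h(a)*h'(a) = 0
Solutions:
 h(a) = -sqrt(C1 + a^2)
 h(a) = sqrt(C1 + a^2)


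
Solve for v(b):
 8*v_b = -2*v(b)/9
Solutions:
 v(b) = C1*exp(-b/36)


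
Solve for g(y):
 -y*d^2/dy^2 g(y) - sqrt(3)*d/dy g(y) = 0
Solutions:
 g(y) = C1 + C2*y^(1 - sqrt(3))


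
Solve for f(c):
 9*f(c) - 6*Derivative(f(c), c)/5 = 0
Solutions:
 f(c) = C1*exp(15*c/2)


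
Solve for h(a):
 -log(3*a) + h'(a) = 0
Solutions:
 h(a) = C1 + a*log(a) - a + a*log(3)


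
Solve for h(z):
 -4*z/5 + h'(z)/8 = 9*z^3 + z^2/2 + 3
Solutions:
 h(z) = C1 + 18*z^4 + 4*z^3/3 + 16*z^2/5 + 24*z


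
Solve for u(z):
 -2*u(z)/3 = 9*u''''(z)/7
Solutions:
 u(z) = (C1*sin(2^(3/4)*21^(1/4)*z/6) + C2*cos(2^(3/4)*21^(1/4)*z/6))*exp(-2^(3/4)*21^(1/4)*z/6) + (C3*sin(2^(3/4)*21^(1/4)*z/6) + C4*cos(2^(3/4)*21^(1/4)*z/6))*exp(2^(3/4)*21^(1/4)*z/6)


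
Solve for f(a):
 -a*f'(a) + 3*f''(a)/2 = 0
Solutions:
 f(a) = C1 + C2*erfi(sqrt(3)*a/3)


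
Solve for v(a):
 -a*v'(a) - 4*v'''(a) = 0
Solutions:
 v(a) = C1 + Integral(C2*airyai(-2^(1/3)*a/2) + C3*airybi(-2^(1/3)*a/2), a)


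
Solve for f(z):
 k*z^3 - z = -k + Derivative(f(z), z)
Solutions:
 f(z) = C1 + k*z^4/4 + k*z - z^2/2


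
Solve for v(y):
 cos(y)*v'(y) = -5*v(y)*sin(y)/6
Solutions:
 v(y) = C1*cos(y)^(5/6)


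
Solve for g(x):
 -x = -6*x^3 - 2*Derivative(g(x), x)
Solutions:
 g(x) = C1 - 3*x^4/4 + x^2/4


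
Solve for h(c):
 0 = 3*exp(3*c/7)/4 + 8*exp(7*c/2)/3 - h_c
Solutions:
 h(c) = C1 + 7*exp(3*c/7)/4 + 16*exp(7*c/2)/21


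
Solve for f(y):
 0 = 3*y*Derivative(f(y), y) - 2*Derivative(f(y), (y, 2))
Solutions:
 f(y) = C1 + C2*erfi(sqrt(3)*y/2)


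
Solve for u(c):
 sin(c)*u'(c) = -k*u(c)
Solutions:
 u(c) = C1*exp(k*(-log(cos(c) - 1) + log(cos(c) + 1))/2)


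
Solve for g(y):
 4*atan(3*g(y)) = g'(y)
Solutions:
 Integral(1/atan(3*_y), (_y, g(y))) = C1 + 4*y


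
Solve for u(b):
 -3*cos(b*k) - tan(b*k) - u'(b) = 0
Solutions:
 u(b) = C1 - Piecewise((-log(cos(b*k))/k, Ne(k, 0)), (0, True)) - 3*Piecewise((sin(b*k)/k, Ne(k, 0)), (b, True))


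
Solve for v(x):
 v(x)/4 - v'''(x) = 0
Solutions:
 v(x) = C3*exp(2^(1/3)*x/2) + (C1*sin(2^(1/3)*sqrt(3)*x/4) + C2*cos(2^(1/3)*sqrt(3)*x/4))*exp(-2^(1/3)*x/4)


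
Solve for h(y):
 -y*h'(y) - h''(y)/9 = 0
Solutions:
 h(y) = C1 + C2*erf(3*sqrt(2)*y/2)


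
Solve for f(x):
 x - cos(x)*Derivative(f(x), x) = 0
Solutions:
 f(x) = C1 + Integral(x/cos(x), x)


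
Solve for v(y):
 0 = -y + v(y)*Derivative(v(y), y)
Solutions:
 v(y) = -sqrt(C1 + y^2)
 v(y) = sqrt(C1 + y^2)


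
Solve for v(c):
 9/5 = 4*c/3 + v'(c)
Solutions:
 v(c) = C1 - 2*c^2/3 + 9*c/5


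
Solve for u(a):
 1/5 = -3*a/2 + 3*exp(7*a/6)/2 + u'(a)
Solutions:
 u(a) = C1 + 3*a^2/4 + a/5 - 9*exp(7*a/6)/7


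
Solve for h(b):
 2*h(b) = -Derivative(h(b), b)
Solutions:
 h(b) = C1*exp(-2*b)


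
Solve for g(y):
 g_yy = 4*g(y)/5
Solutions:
 g(y) = C1*exp(-2*sqrt(5)*y/5) + C2*exp(2*sqrt(5)*y/5)


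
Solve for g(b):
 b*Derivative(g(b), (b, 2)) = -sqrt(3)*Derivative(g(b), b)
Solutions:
 g(b) = C1 + C2*b^(1 - sqrt(3))


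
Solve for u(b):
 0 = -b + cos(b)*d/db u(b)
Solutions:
 u(b) = C1 + Integral(b/cos(b), b)


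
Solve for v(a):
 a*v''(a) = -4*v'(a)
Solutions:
 v(a) = C1 + C2/a^3


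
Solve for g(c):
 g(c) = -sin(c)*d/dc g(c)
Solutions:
 g(c) = C1*sqrt(cos(c) + 1)/sqrt(cos(c) - 1)


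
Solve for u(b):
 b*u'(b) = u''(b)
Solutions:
 u(b) = C1 + C2*erfi(sqrt(2)*b/2)


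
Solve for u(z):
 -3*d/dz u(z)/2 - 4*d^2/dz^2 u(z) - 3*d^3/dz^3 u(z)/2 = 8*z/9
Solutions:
 u(z) = C1 + C2*exp(z*(-4 + sqrt(7))/3) + C3*exp(-z*(sqrt(7) + 4)/3) - 8*z^2/27 + 128*z/81


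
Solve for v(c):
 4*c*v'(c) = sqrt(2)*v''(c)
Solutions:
 v(c) = C1 + C2*erfi(2^(1/4)*c)


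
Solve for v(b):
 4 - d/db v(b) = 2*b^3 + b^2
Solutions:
 v(b) = C1 - b^4/2 - b^3/3 + 4*b


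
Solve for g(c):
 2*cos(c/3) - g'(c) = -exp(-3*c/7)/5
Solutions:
 g(c) = C1 + 6*sin(c/3) - 7*exp(-3*c/7)/15


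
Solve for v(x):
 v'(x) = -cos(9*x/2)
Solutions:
 v(x) = C1 - 2*sin(9*x/2)/9


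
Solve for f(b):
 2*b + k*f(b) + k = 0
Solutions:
 f(b) = (-2*b - k)/k


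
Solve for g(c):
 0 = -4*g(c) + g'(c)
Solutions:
 g(c) = C1*exp(4*c)


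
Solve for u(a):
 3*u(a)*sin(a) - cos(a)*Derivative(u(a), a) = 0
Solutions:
 u(a) = C1/cos(a)^3


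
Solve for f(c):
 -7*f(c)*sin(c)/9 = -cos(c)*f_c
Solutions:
 f(c) = C1/cos(c)^(7/9)


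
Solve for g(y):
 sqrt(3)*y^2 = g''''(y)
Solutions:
 g(y) = C1 + C2*y + C3*y^2 + C4*y^3 + sqrt(3)*y^6/360


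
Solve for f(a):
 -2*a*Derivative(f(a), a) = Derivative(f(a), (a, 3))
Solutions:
 f(a) = C1 + Integral(C2*airyai(-2^(1/3)*a) + C3*airybi(-2^(1/3)*a), a)


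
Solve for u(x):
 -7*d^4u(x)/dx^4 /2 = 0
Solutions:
 u(x) = C1 + C2*x + C3*x^2 + C4*x^3


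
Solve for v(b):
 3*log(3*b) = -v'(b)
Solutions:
 v(b) = C1 - 3*b*log(b) - b*log(27) + 3*b


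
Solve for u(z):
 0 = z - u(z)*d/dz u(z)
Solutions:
 u(z) = -sqrt(C1 + z^2)
 u(z) = sqrt(C1 + z^2)


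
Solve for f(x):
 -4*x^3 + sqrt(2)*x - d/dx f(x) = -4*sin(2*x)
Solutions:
 f(x) = C1 - x^4 + sqrt(2)*x^2/2 - 2*cos(2*x)


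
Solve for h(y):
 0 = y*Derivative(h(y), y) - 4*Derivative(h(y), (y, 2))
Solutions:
 h(y) = C1 + C2*erfi(sqrt(2)*y/4)


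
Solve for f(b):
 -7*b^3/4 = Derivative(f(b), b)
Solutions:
 f(b) = C1 - 7*b^4/16


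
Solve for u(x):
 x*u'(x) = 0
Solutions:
 u(x) = C1


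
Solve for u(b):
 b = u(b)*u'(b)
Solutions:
 u(b) = -sqrt(C1 + b^2)
 u(b) = sqrt(C1 + b^2)


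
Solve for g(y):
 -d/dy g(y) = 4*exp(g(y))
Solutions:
 g(y) = log(1/(C1 + 4*y))


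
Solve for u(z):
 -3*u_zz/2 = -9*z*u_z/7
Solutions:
 u(z) = C1 + C2*erfi(sqrt(21)*z/7)


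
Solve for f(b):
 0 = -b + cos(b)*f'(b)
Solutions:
 f(b) = C1 + Integral(b/cos(b), b)


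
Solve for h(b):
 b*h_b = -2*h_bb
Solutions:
 h(b) = C1 + C2*erf(b/2)


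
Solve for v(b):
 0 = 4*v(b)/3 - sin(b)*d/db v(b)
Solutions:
 v(b) = C1*(cos(b) - 1)^(2/3)/(cos(b) + 1)^(2/3)


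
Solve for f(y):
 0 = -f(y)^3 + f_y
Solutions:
 f(y) = -sqrt(2)*sqrt(-1/(C1 + y))/2
 f(y) = sqrt(2)*sqrt(-1/(C1 + y))/2


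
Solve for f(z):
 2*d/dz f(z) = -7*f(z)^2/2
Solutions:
 f(z) = 4/(C1 + 7*z)


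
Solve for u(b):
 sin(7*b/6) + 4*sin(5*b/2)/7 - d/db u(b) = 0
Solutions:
 u(b) = C1 - 6*cos(7*b/6)/7 - 8*cos(5*b/2)/35


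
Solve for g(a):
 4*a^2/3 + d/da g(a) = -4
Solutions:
 g(a) = C1 - 4*a^3/9 - 4*a


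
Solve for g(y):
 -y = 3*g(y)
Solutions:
 g(y) = -y/3


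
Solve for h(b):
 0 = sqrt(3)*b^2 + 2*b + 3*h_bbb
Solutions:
 h(b) = C1 + C2*b + C3*b^2 - sqrt(3)*b^5/180 - b^4/36


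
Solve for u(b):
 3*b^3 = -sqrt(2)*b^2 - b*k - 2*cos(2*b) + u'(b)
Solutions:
 u(b) = C1 + 3*b^4/4 + sqrt(2)*b^3/3 + b^2*k/2 + sin(2*b)


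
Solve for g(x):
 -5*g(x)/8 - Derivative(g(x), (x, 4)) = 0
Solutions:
 g(x) = (C1*sin(2^(3/4)*5^(1/4)*x/4) + C2*cos(2^(3/4)*5^(1/4)*x/4))*exp(-2^(3/4)*5^(1/4)*x/4) + (C3*sin(2^(3/4)*5^(1/4)*x/4) + C4*cos(2^(3/4)*5^(1/4)*x/4))*exp(2^(3/4)*5^(1/4)*x/4)


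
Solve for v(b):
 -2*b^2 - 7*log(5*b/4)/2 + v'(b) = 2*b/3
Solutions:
 v(b) = C1 + 2*b^3/3 + b^2/3 + 7*b*log(b)/2 - 7*b*log(2) - 7*b/2 + 7*b*log(5)/2


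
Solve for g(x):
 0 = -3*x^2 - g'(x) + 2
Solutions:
 g(x) = C1 - x^3 + 2*x


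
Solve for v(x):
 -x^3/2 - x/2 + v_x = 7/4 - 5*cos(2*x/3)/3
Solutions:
 v(x) = C1 + x^4/8 + x^2/4 + 7*x/4 - 5*sin(2*x/3)/2


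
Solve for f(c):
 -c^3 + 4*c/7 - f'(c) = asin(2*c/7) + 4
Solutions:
 f(c) = C1 - c^4/4 + 2*c^2/7 - c*asin(2*c/7) - 4*c - sqrt(49 - 4*c^2)/2


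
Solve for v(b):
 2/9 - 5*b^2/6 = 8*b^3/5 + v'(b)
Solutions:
 v(b) = C1 - 2*b^4/5 - 5*b^3/18 + 2*b/9


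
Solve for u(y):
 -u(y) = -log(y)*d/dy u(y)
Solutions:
 u(y) = C1*exp(li(y))


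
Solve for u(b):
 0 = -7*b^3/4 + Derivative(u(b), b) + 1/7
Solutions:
 u(b) = C1 + 7*b^4/16 - b/7


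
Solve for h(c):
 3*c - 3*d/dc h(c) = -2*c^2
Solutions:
 h(c) = C1 + 2*c^3/9 + c^2/2


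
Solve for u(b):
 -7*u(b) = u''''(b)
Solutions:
 u(b) = (C1*sin(sqrt(2)*7^(1/4)*b/2) + C2*cos(sqrt(2)*7^(1/4)*b/2))*exp(-sqrt(2)*7^(1/4)*b/2) + (C3*sin(sqrt(2)*7^(1/4)*b/2) + C4*cos(sqrt(2)*7^(1/4)*b/2))*exp(sqrt(2)*7^(1/4)*b/2)


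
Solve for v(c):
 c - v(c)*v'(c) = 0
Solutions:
 v(c) = -sqrt(C1 + c^2)
 v(c) = sqrt(C1 + c^2)


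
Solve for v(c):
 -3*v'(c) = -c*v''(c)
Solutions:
 v(c) = C1 + C2*c^4


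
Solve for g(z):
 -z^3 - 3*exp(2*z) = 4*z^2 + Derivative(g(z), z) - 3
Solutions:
 g(z) = C1 - z^4/4 - 4*z^3/3 + 3*z - 3*exp(2*z)/2


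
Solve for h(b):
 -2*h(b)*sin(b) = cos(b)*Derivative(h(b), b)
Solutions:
 h(b) = C1*cos(b)^2


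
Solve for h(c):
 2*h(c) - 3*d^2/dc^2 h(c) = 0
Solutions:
 h(c) = C1*exp(-sqrt(6)*c/3) + C2*exp(sqrt(6)*c/3)


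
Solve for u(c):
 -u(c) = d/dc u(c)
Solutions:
 u(c) = C1*exp(-c)


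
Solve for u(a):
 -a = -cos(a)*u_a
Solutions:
 u(a) = C1 + Integral(a/cos(a), a)


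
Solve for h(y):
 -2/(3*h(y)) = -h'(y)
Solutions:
 h(y) = -sqrt(C1 + 12*y)/3
 h(y) = sqrt(C1 + 12*y)/3


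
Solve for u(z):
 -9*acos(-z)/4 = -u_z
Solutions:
 u(z) = C1 + 9*z*acos(-z)/4 + 9*sqrt(1 - z^2)/4


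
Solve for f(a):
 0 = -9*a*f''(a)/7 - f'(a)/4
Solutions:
 f(a) = C1 + C2*a^(29/36)


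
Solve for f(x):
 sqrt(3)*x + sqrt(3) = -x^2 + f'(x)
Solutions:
 f(x) = C1 + x^3/3 + sqrt(3)*x^2/2 + sqrt(3)*x


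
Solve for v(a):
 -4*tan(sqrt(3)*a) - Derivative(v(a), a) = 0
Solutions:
 v(a) = C1 + 4*sqrt(3)*log(cos(sqrt(3)*a))/3


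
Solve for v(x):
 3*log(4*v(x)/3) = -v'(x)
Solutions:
 Integral(1/(log(_y) - log(3) + 2*log(2)), (_y, v(x)))/3 = C1 - x


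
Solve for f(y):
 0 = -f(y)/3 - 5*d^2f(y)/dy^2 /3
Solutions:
 f(y) = C1*sin(sqrt(5)*y/5) + C2*cos(sqrt(5)*y/5)


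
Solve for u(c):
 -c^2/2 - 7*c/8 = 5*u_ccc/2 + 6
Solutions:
 u(c) = C1 + C2*c + C3*c^2 - c^5/300 - 7*c^4/480 - 2*c^3/5


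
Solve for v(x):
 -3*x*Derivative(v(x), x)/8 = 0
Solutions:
 v(x) = C1


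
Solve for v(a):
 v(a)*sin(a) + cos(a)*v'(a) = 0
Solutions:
 v(a) = C1*cos(a)


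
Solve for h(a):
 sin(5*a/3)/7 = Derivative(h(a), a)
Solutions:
 h(a) = C1 - 3*cos(5*a/3)/35


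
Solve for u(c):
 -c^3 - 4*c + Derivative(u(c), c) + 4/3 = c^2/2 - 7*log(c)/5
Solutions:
 u(c) = C1 + c^4/4 + c^3/6 + 2*c^2 - 7*c*log(c)/5 + c/15


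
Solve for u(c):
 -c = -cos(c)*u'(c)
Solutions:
 u(c) = C1 + Integral(c/cos(c), c)


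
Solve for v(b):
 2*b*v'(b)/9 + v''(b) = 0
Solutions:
 v(b) = C1 + C2*erf(b/3)


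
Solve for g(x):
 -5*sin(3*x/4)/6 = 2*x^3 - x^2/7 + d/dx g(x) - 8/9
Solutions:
 g(x) = C1 - x^4/2 + x^3/21 + 8*x/9 + 10*cos(3*x/4)/9


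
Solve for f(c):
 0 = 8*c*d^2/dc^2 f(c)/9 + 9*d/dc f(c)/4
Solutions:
 f(c) = C1 + C2/c^(49/32)


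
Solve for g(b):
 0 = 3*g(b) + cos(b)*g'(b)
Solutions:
 g(b) = C1*(sin(b) - 1)^(3/2)/(sin(b) + 1)^(3/2)


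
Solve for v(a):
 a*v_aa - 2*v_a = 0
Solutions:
 v(a) = C1 + C2*a^3


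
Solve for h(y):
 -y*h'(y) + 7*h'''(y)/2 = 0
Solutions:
 h(y) = C1 + Integral(C2*airyai(2^(1/3)*7^(2/3)*y/7) + C3*airybi(2^(1/3)*7^(2/3)*y/7), y)


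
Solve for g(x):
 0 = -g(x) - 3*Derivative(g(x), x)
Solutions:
 g(x) = C1*exp(-x/3)


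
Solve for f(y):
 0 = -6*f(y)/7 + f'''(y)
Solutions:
 f(y) = C3*exp(6^(1/3)*7^(2/3)*y/7) + (C1*sin(2^(1/3)*3^(5/6)*7^(2/3)*y/14) + C2*cos(2^(1/3)*3^(5/6)*7^(2/3)*y/14))*exp(-6^(1/3)*7^(2/3)*y/14)


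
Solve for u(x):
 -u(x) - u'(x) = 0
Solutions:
 u(x) = C1*exp(-x)


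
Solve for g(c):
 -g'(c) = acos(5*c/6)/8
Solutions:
 g(c) = C1 - c*acos(5*c/6)/8 + sqrt(36 - 25*c^2)/40


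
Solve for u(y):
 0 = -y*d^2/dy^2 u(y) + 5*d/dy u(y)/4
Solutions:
 u(y) = C1 + C2*y^(9/4)


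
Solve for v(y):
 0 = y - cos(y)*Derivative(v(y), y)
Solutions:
 v(y) = C1 + Integral(y/cos(y), y)


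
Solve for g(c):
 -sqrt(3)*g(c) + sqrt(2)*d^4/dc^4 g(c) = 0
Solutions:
 g(c) = C1*exp(-2^(7/8)*3^(1/8)*c/2) + C2*exp(2^(7/8)*3^(1/8)*c/2) + C3*sin(2^(7/8)*3^(1/8)*c/2) + C4*cos(2^(7/8)*3^(1/8)*c/2)


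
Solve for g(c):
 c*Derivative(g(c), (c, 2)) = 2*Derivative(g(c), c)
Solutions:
 g(c) = C1 + C2*c^3


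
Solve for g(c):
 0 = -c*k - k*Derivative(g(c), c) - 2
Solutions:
 g(c) = C1 - c^2/2 - 2*c/k


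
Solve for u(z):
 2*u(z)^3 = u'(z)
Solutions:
 u(z) = -sqrt(2)*sqrt(-1/(C1 + 2*z))/2
 u(z) = sqrt(2)*sqrt(-1/(C1 + 2*z))/2


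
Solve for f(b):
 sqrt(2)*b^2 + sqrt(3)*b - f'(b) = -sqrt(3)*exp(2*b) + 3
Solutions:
 f(b) = C1 + sqrt(2)*b^3/3 + sqrt(3)*b^2/2 - 3*b + sqrt(3)*exp(2*b)/2


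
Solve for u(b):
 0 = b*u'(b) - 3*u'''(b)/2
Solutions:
 u(b) = C1 + Integral(C2*airyai(2^(1/3)*3^(2/3)*b/3) + C3*airybi(2^(1/3)*3^(2/3)*b/3), b)


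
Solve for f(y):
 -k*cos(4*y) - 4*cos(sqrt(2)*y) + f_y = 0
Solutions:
 f(y) = C1 + k*sin(4*y)/4 + 2*sqrt(2)*sin(sqrt(2)*y)


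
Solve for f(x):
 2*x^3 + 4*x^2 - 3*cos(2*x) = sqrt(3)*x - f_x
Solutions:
 f(x) = C1 - x^4/2 - 4*x^3/3 + sqrt(3)*x^2/2 + 3*sin(2*x)/2


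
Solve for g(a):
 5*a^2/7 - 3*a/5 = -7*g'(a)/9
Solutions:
 g(a) = C1 - 15*a^3/49 + 27*a^2/70


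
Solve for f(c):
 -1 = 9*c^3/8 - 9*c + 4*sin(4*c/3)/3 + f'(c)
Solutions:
 f(c) = C1 - 9*c^4/32 + 9*c^2/2 - c + cos(4*c/3)


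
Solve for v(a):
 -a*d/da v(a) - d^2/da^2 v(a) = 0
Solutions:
 v(a) = C1 + C2*erf(sqrt(2)*a/2)


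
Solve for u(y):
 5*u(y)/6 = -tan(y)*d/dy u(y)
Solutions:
 u(y) = C1/sin(y)^(5/6)


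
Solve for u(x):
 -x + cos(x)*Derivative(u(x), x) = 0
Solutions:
 u(x) = C1 + Integral(x/cos(x), x)


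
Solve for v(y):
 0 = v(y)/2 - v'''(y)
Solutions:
 v(y) = C3*exp(2^(2/3)*y/2) + (C1*sin(2^(2/3)*sqrt(3)*y/4) + C2*cos(2^(2/3)*sqrt(3)*y/4))*exp(-2^(2/3)*y/4)


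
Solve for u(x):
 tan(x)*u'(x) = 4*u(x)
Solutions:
 u(x) = C1*sin(x)^4


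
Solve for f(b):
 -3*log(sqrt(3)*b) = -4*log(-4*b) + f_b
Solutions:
 f(b) = C1 + b*log(b) + b*(-3*log(3)/2 - 1 + 8*log(2) + 4*I*pi)


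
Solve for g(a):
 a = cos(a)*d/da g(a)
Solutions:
 g(a) = C1 + Integral(a/cos(a), a)


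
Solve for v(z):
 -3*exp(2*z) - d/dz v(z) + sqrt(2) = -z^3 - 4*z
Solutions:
 v(z) = C1 + z^4/4 + 2*z^2 + sqrt(2)*z - 3*exp(2*z)/2


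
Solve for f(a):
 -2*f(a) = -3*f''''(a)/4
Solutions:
 f(a) = C1*exp(-6^(3/4)*a/3) + C2*exp(6^(3/4)*a/3) + C3*sin(6^(3/4)*a/3) + C4*cos(6^(3/4)*a/3)


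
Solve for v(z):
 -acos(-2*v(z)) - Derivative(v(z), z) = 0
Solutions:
 Integral(1/acos(-2*_y), (_y, v(z))) = C1 - z


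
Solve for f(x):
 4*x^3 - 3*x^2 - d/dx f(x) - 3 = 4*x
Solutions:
 f(x) = C1 + x^4 - x^3 - 2*x^2 - 3*x


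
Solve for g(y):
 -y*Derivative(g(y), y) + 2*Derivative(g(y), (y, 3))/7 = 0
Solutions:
 g(y) = C1 + Integral(C2*airyai(2^(2/3)*7^(1/3)*y/2) + C3*airybi(2^(2/3)*7^(1/3)*y/2), y)
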